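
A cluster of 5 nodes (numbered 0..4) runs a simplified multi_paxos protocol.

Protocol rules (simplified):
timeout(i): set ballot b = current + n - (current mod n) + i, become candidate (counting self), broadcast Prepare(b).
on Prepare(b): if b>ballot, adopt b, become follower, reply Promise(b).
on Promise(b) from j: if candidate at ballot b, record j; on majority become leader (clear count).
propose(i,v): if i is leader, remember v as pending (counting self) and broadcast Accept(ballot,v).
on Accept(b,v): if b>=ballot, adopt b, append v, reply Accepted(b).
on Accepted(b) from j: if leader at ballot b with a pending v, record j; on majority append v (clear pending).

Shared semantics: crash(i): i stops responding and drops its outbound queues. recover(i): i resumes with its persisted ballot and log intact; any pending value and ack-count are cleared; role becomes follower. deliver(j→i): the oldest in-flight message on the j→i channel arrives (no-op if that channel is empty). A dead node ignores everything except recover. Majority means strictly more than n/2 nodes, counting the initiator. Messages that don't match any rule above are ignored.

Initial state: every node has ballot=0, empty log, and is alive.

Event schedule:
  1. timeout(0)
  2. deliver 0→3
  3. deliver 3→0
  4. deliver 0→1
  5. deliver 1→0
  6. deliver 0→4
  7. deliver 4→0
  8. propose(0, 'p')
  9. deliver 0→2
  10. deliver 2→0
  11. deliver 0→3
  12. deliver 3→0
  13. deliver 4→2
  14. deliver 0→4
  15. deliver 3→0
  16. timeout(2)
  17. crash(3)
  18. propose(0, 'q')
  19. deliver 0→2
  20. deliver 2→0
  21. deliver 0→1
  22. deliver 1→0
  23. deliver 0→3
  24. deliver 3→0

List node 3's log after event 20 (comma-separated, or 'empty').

p

e1 timeout(0): 0[cand,b=5,-]
e2 deliver 0→3: 3[foll,b=5,-]
e3 deliver 3→0: ·
e4 deliver 0→1: 1[foll,b=5,-]
e5 deliver 1→0: 0[lead,b=5,-]
e6 deliver 0→4: 4[foll,b=5,-]
e7 deliver 4→0: ·
e8 propose(0,'p'): ·
e9 deliver 0→2: 2[foll,b=5,-]
e10 deliver 2→0: ·
e11 deliver 0→3: 3[foll,b=5,p]
e12 deliver 3→0: ·
e13 deliver 4→2: ·
e14 deliver 0→4: 4[foll,b=5,p]
e15 deliver 3→0: ·
e16 timeout(2): 2[cand,b=12,-]
e17 crash(3): 3[✗foll,b=5,p]
e18 propose(0,'q'): ·
e19 deliver 0→2: ·
e20 deliver 2→0: 0[foll,b=12,-]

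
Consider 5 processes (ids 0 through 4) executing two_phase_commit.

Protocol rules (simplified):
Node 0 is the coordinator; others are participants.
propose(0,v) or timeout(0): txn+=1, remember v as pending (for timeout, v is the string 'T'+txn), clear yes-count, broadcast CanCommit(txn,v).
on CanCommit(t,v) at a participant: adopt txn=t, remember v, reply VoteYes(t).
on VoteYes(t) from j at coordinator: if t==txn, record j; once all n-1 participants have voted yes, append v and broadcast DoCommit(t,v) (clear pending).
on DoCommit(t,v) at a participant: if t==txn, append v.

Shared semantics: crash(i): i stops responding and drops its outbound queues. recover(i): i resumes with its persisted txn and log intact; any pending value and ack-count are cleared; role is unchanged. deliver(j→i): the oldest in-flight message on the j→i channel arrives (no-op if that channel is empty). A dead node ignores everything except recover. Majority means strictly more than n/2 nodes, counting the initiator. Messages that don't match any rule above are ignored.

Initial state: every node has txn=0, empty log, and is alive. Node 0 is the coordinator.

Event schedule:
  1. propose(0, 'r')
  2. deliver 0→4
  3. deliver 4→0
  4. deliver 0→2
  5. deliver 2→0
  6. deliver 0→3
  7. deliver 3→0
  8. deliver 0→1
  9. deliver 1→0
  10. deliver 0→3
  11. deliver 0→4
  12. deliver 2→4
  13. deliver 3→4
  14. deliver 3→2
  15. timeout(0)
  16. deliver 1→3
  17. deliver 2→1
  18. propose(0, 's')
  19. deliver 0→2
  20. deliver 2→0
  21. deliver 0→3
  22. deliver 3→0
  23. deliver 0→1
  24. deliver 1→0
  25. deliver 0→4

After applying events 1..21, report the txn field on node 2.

1

after 1 — propose(0,'r'): n0:coor/t1/[-]
after 2 — deliver 0→4: n4:part/t1/[-]
after 3 — deliver 4→0: ·
after 4 — deliver 0→2: n2:part/t1/[-]
after 5 — deliver 2→0: ·
after 6 — deliver 0→3: n3:part/t1/[-]
after 7 — deliver 3→0: ·
after 8 — deliver 0→1: n1:part/t1/[-]
after 9 — deliver 1→0: n0:coor/t1/[r]
after 10 — deliver 0→3: n3:part/t1/[r]
after 11 — deliver 0→4: n4:part/t1/[r]
after 12 — deliver 2→4: ·
after 13 — deliver 3→4: ·
after 14 — deliver 3→2: ·
after 15 — timeout(0): n0:coor/t2/[r]
after 16 — deliver 1→3: ·
after 17 — deliver 2→1: ·
after 18 — propose(0,'s'): n0:coor/t3/[r]
after 19 — deliver 0→2: n2:part/t1/[r]
after 20 — deliver 2→0: ·
after 21 — deliver 0→3: n3:part/t2/[r]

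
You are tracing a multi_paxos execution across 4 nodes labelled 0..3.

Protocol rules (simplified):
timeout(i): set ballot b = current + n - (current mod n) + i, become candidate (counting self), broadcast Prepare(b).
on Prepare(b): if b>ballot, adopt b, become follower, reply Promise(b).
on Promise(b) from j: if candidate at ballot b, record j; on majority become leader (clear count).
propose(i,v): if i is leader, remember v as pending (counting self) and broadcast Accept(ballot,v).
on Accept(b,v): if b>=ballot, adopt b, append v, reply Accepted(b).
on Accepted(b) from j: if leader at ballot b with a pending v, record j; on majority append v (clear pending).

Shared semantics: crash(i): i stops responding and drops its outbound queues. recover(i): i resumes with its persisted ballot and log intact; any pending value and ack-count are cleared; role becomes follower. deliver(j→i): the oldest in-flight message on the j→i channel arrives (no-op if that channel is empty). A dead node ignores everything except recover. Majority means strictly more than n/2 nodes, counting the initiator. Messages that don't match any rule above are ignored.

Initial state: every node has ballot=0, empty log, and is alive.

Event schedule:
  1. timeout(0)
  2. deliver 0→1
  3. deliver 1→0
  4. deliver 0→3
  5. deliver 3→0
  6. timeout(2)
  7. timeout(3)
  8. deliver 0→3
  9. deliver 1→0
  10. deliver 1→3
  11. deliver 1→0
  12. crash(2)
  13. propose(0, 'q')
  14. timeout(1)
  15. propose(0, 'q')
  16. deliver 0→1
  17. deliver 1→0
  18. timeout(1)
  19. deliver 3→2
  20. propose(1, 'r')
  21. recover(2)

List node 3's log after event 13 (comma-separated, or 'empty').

e1 timeout(0): 0[cand,b=4,-]
e2 deliver 0→1: 1[foll,b=4,-]
e3 deliver 1→0: ·
e4 deliver 0→3: 3[foll,b=4,-]
e5 deliver 3→0: 0[lead,b=4,-]
e6 timeout(2): 2[cand,b=6,-]
e7 timeout(3): 3[cand,b=11,-]
e8 deliver 0→3: ·
e9 deliver 1→0: ·
e10 deliver 1→3: ·
e11 deliver 1→0: ·
e12 crash(2): 2[✗cand,b=6,-]
e13 propose(0,'q'): ·

empty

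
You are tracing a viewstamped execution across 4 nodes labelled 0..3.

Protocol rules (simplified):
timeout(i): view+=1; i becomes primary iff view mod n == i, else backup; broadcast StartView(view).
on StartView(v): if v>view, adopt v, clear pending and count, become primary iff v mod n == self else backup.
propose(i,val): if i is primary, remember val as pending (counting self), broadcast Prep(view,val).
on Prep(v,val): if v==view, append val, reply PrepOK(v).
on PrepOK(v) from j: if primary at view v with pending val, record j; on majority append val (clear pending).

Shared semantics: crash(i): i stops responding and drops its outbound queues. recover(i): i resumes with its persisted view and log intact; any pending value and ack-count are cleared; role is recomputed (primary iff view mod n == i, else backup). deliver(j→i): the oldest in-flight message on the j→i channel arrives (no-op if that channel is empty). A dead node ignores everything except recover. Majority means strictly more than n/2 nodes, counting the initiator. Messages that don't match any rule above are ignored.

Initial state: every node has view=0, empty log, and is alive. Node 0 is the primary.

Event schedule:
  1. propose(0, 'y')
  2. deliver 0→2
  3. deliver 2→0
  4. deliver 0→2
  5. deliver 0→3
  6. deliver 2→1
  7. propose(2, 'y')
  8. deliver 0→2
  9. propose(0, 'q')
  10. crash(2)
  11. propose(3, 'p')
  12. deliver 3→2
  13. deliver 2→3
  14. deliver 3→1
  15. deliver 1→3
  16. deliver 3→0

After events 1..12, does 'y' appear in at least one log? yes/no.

step 1 propose(0,'y'): —
step 2 deliver 0→2: 2={back,v=0,log=y}
step 3 deliver 2→0: —
step 4 deliver 0→2: —
step 5 deliver 0→3: 3={back,v=0,log=y}
step 6 deliver 2→1: —
step 7 propose(2,'y'): —
step 8 deliver 0→2: —
step 9 propose(0,'q'): —
step 10 crash(2): 2={✗back,v=0,log=y}
step 11 propose(3,'p'): —
step 12 deliver 3→2: —

yes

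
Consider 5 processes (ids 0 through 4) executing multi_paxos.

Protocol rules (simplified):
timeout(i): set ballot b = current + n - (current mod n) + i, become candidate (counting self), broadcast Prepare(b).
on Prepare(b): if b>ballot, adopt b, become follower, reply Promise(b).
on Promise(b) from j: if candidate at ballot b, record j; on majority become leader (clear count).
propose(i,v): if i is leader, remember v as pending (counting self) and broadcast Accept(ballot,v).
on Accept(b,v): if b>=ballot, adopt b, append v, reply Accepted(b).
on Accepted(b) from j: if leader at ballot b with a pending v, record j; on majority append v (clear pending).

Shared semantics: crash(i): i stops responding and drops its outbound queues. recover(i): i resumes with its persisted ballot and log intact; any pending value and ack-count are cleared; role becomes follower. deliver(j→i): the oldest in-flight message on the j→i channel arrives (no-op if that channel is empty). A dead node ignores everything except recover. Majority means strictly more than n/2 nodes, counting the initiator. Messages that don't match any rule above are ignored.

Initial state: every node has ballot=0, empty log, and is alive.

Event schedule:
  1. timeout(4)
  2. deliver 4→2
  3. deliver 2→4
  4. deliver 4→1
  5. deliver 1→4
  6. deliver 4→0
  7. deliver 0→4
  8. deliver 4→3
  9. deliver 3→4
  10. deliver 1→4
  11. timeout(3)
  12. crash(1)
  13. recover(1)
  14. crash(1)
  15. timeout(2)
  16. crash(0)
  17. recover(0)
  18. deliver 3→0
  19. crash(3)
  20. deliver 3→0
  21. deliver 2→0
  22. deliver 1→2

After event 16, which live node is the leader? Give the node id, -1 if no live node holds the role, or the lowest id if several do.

4

[1] timeout(4) → N4(cand b9 [-])
[2] deliver 4→2 → N2(foll b9 [-])
[3] deliver 2→4 → ∅
[4] deliver 4→1 → N1(foll b9 [-])
[5] deliver 1→4 → N4(lead b9 [-])
[6] deliver 4→0 → N0(foll b9 [-])
[7] deliver 0→4 → ∅
[8] deliver 4→3 → N3(foll b9 [-])
[9] deliver 3→4 → ∅
[10] deliver 1→4 → ∅
[11] timeout(3) → N3(cand b13 [-])
[12] crash(1) → N1(✗foll b9 [-])
[13] recover(1) → N1(foll b9 [-])
[14] crash(1) → N1(✗foll b9 [-])
[15] timeout(2) → N2(cand b12 [-])
[16] crash(0) → N0(✗foll b9 [-])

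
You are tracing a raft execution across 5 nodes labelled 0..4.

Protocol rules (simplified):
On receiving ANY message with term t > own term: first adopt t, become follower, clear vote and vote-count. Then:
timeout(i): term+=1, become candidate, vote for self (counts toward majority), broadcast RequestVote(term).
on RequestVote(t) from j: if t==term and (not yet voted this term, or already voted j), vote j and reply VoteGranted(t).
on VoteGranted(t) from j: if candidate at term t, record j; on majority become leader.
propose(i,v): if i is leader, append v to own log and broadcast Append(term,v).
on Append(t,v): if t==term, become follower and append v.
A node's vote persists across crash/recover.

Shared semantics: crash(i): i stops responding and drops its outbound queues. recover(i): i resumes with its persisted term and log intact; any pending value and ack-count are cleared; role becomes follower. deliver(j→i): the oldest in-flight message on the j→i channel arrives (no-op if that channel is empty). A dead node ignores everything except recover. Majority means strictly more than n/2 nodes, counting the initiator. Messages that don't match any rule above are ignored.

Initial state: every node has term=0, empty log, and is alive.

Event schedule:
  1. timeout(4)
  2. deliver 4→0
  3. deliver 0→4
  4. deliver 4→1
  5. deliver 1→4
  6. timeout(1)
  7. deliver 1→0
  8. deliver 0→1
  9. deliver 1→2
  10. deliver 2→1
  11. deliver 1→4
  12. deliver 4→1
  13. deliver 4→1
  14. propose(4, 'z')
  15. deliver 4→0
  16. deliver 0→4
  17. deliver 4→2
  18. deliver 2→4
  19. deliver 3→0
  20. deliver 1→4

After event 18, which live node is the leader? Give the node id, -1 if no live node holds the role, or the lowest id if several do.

1

step 1 timeout(4): 4={cand,t=1,log=-}
step 2 deliver 4→0: 0={foll,t=1,log=-}
step 3 deliver 0→4: —
step 4 deliver 4→1: 1={foll,t=1,log=-}
step 5 deliver 1→4: 4={lead,t=1,log=-}
step 6 timeout(1): 1={cand,t=2,log=-}
step 7 deliver 1→0: 0={foll,t=2,log=-}
step 8 deliver 0→1: —
step 9 deliver 1→2: 2={foll,t=2,log=-}
step 10 deliver 2→1: 1={lead,t=2,log=-}
step 11 deliver 1→4: 4={foll,t=2,log=-}
step 12 deliver 4→1: —
step 13 deliver 4→1: —
step 14 propose(4,'z'): —
step 15 deliver 4→0: —
step 16 deliver 0→4: —
step 17 deliver 4→2: —
step 18 deliver 2→4: —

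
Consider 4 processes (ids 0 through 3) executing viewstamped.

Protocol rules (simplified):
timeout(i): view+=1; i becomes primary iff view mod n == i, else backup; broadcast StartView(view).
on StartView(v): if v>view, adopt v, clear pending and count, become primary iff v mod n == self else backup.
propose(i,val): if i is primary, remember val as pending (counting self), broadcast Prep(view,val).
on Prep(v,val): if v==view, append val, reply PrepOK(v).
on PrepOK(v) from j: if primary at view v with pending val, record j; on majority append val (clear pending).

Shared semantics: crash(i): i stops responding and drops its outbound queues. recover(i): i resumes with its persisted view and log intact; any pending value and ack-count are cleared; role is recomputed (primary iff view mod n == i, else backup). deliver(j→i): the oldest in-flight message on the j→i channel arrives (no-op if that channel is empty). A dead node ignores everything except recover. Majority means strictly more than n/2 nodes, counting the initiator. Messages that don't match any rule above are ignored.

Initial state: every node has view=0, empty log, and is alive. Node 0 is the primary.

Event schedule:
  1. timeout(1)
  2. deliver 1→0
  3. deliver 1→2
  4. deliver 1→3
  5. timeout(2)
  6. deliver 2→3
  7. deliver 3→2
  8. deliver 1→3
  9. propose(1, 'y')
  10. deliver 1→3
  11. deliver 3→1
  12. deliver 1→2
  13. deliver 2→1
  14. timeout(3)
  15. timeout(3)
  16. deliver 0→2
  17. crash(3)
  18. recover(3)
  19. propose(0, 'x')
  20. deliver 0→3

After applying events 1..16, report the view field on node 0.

1

1. timeout(1):  <1:prim v1 ->
2. deliver 1→0:  <0:back v1 ->
3. deliver 1→2:  <2:back v1 ->
4. deliver 1→3:  <3:back v1 ->
5. timeout(2):  <2:prim v2 ->
6. deliver 2→3:  <3:back v2 ->
7. deliver 3→2:  nop
8. deliver 1→3:  nop
9. propose(1,'y'):  nop
10. deliver 1→3:  nop
11. deliver 3→1:  nop
12. deliver 1→2:  nop
13. deliver 2→1:  <1:back v2 ->
14. timeout(3):  <3:prim v3 ->
15. timeout(3):  <3:back v4 ->
16. deliver 0→2:  nop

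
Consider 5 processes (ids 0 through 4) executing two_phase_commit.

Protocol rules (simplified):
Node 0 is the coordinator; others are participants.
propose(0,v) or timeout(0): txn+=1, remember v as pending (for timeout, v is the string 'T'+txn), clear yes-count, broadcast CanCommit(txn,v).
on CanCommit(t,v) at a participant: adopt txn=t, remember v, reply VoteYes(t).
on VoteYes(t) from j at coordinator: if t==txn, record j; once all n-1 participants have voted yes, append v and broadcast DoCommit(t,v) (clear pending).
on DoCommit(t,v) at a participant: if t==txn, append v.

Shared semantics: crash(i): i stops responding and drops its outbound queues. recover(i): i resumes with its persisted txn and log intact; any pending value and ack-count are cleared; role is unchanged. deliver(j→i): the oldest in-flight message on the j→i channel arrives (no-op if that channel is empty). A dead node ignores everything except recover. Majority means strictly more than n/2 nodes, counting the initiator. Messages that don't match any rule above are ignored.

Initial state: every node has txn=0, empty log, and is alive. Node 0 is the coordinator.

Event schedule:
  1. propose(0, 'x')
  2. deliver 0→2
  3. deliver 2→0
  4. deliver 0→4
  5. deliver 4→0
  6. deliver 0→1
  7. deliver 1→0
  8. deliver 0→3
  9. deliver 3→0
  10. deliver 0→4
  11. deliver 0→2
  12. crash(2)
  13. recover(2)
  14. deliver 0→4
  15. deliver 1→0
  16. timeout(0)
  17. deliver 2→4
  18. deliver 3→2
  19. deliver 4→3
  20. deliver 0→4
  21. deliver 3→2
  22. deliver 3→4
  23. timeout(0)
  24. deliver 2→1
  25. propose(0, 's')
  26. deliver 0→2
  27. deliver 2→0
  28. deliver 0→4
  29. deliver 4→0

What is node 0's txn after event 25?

4

e1 propose(0,'x'): 0[coor,t=1,-]
e2 deliver 0→2: 2[part,t=1,-]
e3 deliver 2→0: ·
e4 deliver 0→4: 4[part,t=1,-]
e5 deliver 4→0: ·
e6 deliver 0→1: 1[part,t=1,-]
e7 deliver 1→0: ·
e8 deliver 0→3: 3[part,t=1,-]
e9 deliver 3→0: 0[coor,t=1,x]
e10 deliver 0→4: 4[part,t=1,x]
e11 deliver 0→2: 2[part,t=1,x]
e12 crash(2): 2[✗part,t=1,x]
e13 recover(2): 2[part,t=1,x]
e14 deliver 0→4: ·
e15 deliver 1→0: ·
e16 timeout(0): 0[coor,t=2,x]
e17 deliver 2→4: ·
e18 deliver 3→2: ·
e19 deliver 4→3: ·
e20 deliver 0→4: 4[part,t=2,x]
e21 deliver 3→2: ·
e22 deliver 3→4: ·
e23 timeout(0): 0[coor,t=3,x]
e24 deliver 2→1: ·
e25 propose(0,'s'): 0[coor,t=4,x]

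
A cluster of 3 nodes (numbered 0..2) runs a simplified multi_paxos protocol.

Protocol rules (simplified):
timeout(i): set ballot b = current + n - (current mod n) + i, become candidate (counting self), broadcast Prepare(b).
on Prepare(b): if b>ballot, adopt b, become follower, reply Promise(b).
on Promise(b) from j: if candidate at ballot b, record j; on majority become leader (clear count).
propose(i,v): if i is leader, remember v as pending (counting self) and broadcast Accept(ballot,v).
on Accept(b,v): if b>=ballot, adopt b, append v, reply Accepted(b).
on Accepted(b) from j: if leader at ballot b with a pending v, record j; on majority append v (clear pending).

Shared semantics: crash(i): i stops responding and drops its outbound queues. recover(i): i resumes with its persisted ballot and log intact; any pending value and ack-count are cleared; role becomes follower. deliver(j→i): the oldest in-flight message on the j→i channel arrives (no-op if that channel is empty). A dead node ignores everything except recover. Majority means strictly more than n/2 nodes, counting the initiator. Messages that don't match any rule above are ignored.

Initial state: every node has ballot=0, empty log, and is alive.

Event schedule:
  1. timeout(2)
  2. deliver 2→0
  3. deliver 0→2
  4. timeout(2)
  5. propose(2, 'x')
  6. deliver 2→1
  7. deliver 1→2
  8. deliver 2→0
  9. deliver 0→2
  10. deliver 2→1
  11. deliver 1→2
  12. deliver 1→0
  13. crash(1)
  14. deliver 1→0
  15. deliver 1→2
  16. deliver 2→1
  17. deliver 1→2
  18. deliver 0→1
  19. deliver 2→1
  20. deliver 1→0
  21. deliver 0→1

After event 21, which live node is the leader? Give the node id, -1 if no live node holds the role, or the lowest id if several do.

[1] timeout(2) → N2(cand b5 [-])
[2] deliver 2→0 → N0(foll b5 [-])
[3] deliver 0→2 → N2(lead b5 [-])
[4] timeout(2) → N2(cand b8 [-])
[5] propose(2,'x') → ∅
[6] deliver 2→1 → N1(foll b5 [-])
[7] deliver 1→2 → ∅
[8] deliver 2→0 → N0(foll b8 [-])
[9] deliver 0→2 → N2(lead b8 [-])
[10] deliver 2→1 → N1(foll b8 [-])
[11] deliver 1→2 → ∅
[12] deliver 1→0 → ∅
[13] crash(1) → N1(✗foll b8 [-])
[14] deliver 1→0 → ∅
[15] deliver 1→2 → ∅
[16] deliver 2→1 → ∅
[17] deliver 1→2 → ∅
[18] deliver 0→1 → ∅
[19] deliver 2→1 → ∅
[20] deliver 1→0 → ∅
[21] deliver 0→1 → ∅

2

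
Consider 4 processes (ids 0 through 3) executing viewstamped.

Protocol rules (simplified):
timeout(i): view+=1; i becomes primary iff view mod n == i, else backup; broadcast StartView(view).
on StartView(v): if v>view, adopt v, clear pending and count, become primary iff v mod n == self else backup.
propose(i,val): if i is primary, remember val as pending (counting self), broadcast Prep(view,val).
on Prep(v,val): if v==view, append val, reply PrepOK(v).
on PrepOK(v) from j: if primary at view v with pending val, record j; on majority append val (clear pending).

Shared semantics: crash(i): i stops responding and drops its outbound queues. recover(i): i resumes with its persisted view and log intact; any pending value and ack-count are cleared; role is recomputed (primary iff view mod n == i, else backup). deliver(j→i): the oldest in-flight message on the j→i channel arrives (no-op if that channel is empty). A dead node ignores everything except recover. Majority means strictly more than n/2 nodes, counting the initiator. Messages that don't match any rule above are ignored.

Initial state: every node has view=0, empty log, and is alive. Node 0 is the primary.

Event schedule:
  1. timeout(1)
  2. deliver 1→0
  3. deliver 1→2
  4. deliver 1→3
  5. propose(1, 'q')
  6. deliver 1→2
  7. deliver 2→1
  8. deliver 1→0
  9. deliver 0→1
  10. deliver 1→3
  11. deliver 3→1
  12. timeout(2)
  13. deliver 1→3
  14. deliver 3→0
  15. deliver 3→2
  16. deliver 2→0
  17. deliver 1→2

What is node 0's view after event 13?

1

after 1 — timeout(1): n1:prim/v1/[-]
after 2 — deliver 1→0: n0:back/v1/[-]
after 3 — deliver 1→2: n2:back/v1/[-]
after 4 — deliver 1→3: n3:back/v1/[-]
after 5 — propose(1,'q'): ·
after 6 — deliver 1→2: n2:back/v1/[q]
after 7 — deliver 2→1: ·
after 8 — deliver 1→0: n0:back/v1/[q]
after 9 — deliver 0→1: n1:prim/v1/[q]
after 10 — deliver 1→3: n3:back/v1/[q]
after 11 — deliver 3→1: ·
after 12 — timeout(2): n2:prim/v2/[q]
after 13 — deliver 1→3: ·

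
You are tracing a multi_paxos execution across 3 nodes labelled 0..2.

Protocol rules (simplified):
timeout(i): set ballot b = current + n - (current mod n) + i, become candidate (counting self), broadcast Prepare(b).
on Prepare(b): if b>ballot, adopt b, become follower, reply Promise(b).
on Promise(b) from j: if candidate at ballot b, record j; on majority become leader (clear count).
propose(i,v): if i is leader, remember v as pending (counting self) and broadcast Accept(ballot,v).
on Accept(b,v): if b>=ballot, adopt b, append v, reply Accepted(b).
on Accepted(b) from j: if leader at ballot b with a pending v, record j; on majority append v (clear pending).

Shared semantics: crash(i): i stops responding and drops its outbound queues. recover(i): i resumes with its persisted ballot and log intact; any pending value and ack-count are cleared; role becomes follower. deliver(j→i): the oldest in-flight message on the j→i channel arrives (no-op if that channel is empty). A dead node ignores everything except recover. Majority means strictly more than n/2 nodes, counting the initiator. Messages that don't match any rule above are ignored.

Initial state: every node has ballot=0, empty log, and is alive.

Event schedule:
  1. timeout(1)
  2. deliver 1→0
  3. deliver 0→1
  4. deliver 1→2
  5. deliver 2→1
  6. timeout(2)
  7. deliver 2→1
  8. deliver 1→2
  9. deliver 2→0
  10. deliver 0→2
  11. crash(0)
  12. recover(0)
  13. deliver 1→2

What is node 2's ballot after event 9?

8

1. timeout(1):  <1:cand b4 ->
2. deliver 1→0:  <0:foll b4 ->
3. deliver 0→1:  <1:lead b4 ->
4. deliver 1→2:  <2:foll b4 ->
5. deliver 2→1:  nop
6. timeout(2):  <2:cand b8 ->
7. deliver 2→1:  <1:foll b8 ->
8. deliver 1→2:  <2:lead b8 ->
9. deliver 2→0:  <0:foll b8 ->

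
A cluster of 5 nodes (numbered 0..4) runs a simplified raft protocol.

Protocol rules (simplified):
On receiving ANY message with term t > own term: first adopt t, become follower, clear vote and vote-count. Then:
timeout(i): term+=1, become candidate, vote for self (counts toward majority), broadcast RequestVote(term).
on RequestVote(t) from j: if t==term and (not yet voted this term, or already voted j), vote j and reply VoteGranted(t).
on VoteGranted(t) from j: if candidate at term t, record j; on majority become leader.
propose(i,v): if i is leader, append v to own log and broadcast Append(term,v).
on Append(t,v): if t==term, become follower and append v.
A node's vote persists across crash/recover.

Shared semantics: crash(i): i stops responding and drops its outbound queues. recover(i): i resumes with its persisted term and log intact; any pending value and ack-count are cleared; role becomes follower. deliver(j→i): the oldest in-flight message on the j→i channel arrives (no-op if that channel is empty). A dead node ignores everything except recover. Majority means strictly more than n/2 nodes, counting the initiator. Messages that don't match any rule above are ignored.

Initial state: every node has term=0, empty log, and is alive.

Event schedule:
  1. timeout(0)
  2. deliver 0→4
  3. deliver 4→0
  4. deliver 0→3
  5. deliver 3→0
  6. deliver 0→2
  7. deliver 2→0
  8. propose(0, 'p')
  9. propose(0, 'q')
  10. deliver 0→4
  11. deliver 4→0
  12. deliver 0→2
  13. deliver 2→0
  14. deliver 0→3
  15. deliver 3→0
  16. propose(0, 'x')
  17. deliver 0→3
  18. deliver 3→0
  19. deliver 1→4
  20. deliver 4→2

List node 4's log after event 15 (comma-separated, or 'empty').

e1 timeout(0): 0[cand,t=1,-]
e2 deliver 0→4: 4[foll,t=1,-]
e3 deliver 4→0: ·
e4 deliver 0→3: 3[foll,t=1,-]
e5 deliver 3→0: 0[lead,t=1,-]
e6 deliver 0→2: 2[foll,t=1,-]
e7 deliver 2→0: ·
e8 propose(0,'p'): 0[lead,t=1,p]
e9 propose(0,'q'): 0[lead,t=1,p,q]
e10 deliver 0→4: 4[foll,t=1,p]
e11 deliver 4→0: ·
e12 deliver 0→2: 2[foll,t=1,p]
e13 deliver 2→0: ·
e14 deliver 0→3: 3[foll,t=1,p]
e15 deliver 3→0: ·

p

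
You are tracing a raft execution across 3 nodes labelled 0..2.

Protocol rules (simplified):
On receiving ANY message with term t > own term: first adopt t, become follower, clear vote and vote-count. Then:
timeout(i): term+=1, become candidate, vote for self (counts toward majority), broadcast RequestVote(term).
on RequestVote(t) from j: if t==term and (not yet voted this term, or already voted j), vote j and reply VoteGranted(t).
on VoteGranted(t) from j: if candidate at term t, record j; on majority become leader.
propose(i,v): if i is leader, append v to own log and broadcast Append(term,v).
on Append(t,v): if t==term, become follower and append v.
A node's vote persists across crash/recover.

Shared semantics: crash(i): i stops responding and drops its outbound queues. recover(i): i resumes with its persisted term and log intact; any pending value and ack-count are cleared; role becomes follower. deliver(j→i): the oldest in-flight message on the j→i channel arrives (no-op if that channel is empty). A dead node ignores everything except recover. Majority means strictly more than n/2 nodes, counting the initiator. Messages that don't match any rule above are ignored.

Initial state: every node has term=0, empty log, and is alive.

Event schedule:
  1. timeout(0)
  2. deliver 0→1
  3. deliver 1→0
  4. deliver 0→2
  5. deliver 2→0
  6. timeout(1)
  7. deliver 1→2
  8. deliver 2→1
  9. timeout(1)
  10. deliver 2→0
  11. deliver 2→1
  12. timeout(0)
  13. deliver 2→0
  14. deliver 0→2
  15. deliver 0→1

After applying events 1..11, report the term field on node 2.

1. timeout(0):  <0:cand t1 ->
2. deliver 0→1:  <1:foll t1 ->
3. deliver 1→0:  <0:lead t1 ->
4. deliver 0→2:  <2:foll t1 ->
5. deliver 2→0:  nop
6. timeout(1):  <1:cand t2 ->
7. deliver 1→2:  <2:foll t2 ->
8. deliver 2→1:  <1:lead t2 ->
9. timeout(1):  <1:cand t3 ->
10. deliver 2→0:  nop
11. deliver 2→1:  nop

2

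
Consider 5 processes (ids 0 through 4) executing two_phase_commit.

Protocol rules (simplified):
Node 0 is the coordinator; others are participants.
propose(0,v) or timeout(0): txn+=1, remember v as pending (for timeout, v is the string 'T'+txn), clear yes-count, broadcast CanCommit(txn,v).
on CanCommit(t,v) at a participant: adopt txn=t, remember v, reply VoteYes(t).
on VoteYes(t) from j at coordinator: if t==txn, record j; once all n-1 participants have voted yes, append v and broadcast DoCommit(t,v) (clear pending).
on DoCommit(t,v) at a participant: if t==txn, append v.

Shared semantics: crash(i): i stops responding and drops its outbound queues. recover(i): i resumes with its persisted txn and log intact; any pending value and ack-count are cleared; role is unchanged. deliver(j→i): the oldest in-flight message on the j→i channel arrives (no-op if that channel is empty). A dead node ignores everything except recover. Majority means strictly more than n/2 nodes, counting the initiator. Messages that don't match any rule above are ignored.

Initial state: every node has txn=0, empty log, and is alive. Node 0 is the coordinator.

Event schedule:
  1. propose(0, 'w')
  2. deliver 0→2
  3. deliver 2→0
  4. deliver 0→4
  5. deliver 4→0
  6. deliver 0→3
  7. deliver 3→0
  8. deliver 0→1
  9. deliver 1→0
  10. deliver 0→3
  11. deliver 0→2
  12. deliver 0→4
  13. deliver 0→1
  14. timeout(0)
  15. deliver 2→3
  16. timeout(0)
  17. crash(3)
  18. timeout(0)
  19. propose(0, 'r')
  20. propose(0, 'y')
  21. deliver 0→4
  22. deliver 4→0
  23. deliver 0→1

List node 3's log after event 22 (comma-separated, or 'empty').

w

1. propose(0,'w'):  <0:coor t1 ->
2. deliver 0→2:  <2:part t1 ->
3. deliver 2→0:  nop
4. deliver 0→4:  <4:part t1 ->
5. deliver 4→0:  nop
6. deliver 0→3:  <3:part t1 ->
7. deliver 3→0:  nop
8. deliver 0→1:  <1:part t1 ->
9. deliver 1→0:  <0:coor t1 w>
10. deliver 0→3:  <3:part t1 w>
11. deliver 0→2:  <2:part t1 w>
12. deliver 0→4:  <4:part t1 w>
13. deliver 0→1:  <1:part t1 w>
14. timeout(0):  <0:coor t2 w>
15. deliver 2→3:  nop
16. timeout(0):  <0:coor t3 w>
17. crash(3):  <3:✗part t1 w>
18. timeout(0):  <0:coor t4 w>
19. propose(0,'r'):  <0:coor t5 w>
20. propose(0,'y'):  <0:coor t6 w>
21. deliver 0→4:  <4:part t2 w>
22. deliver 4→0:  nop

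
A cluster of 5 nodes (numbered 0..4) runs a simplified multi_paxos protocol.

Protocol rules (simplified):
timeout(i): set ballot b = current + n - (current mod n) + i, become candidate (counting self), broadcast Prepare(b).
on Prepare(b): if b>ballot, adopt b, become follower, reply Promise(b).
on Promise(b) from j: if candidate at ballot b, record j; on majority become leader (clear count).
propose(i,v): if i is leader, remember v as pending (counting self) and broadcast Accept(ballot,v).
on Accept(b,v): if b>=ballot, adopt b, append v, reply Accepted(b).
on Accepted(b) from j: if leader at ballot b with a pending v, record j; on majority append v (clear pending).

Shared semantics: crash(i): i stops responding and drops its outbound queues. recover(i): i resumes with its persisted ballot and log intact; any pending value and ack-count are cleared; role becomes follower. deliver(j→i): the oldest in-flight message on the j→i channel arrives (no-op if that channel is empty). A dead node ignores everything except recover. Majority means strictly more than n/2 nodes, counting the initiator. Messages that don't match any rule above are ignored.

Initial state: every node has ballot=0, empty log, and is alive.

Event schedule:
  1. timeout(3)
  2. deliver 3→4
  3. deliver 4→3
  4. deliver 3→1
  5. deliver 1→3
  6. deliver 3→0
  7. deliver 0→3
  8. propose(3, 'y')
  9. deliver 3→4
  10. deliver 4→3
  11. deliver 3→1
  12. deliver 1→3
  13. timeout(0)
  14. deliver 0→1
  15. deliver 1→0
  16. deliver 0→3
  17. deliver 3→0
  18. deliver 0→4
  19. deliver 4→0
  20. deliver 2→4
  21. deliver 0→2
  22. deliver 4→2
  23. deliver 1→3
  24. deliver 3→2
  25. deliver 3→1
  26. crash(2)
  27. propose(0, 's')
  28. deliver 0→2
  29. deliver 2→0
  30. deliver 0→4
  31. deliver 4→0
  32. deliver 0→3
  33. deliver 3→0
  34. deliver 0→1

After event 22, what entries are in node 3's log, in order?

1. timeout(3):  <3:cand b8 ->
2. deliver 3→4:  <4:foll b8 ->
3. deliver 4→3:  nop
4. deliver 3→1:  <1:foll b8 ->
5. deliver 1→3:  <3:lead b8 ->
6. deliver 3→0:  <0:foll b8 ->
7. deliver 0→3:  nop
8. propose(3,'y'):  nop
9. deliver 3→4:  <4:foll b8 y>
10. deliver 4→3:  nop
11. deliver 3→1:  <1:foll b8 y>
12. deliver 1→3:  <3:lead b8 y>
13. timeout(0):  <0:cand b10 ->
14. deliver 0→1:  <1:foll b10 y>
15. deliver 1→0:  nop
16. deliver 0→3:  <3:foll b10 y>
17. deliver 3→0:  nop
18. deliver 0→4:  <4:foll b10 y>
19. deliver 4→0:  <0:lead b10 ->
20. deliver 2→4:  nop
21. deliver 0→2:  <2:foll b10 ->
22. deliver 4→2:  nop

y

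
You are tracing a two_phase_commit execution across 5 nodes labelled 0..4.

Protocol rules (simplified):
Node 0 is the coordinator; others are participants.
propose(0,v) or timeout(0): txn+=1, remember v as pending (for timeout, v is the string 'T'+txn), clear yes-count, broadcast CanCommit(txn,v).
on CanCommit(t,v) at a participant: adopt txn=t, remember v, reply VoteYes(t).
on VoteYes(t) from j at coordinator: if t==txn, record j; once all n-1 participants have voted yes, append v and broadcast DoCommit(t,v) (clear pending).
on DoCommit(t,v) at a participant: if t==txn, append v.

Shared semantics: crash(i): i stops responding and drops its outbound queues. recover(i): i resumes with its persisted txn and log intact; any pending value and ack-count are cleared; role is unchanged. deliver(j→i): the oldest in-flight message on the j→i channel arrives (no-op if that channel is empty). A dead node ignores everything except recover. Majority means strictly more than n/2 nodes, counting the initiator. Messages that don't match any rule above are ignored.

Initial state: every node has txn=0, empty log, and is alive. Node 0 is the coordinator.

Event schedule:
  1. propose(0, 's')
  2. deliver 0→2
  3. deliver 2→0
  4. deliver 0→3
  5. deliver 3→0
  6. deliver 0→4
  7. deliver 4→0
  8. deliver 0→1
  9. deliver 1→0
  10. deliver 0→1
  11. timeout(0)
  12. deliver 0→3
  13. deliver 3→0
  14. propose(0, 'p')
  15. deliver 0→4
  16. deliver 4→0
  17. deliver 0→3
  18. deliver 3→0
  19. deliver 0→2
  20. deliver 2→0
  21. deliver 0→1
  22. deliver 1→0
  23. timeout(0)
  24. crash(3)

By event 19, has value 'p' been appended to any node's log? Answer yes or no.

no

[1] propose(0,'s') → N0(coor t1 [-])
[2] deliver 0→2 → N2(part t1 [-])
[3] deliver 2→0 → ∅
[4] deliver 0→3 → N3(part t1 [-])
[5] deliver 3→0 → ∅
[6] deliver 0→4 → N4(part t1 [-])
[7] deliver 4→0 → ∅
[8] deliver 0→1 → N1(part t1 [-])
[9] deliver 1→0 → N0(coor t1 [s])
[10] deliver 0→1 → N1(part t1 [s])
[11] timeout(0) → N0(coor t2 [s])
[12] deliver 0→3 → N3(part t1 [s])
[13] deliver 3→0 → ∅
[14] propose(0,'p') → N0(coor t3 [s])
[15] deliver 0→4 → N4(part t1 [s])
[16] deliver 4→0 → ∅
[17] deliver 0→3 → N3(part t2 [s])
[18] deliver 3→0 → ∅
[19] deliver 0→2 → N2(part t1 [s])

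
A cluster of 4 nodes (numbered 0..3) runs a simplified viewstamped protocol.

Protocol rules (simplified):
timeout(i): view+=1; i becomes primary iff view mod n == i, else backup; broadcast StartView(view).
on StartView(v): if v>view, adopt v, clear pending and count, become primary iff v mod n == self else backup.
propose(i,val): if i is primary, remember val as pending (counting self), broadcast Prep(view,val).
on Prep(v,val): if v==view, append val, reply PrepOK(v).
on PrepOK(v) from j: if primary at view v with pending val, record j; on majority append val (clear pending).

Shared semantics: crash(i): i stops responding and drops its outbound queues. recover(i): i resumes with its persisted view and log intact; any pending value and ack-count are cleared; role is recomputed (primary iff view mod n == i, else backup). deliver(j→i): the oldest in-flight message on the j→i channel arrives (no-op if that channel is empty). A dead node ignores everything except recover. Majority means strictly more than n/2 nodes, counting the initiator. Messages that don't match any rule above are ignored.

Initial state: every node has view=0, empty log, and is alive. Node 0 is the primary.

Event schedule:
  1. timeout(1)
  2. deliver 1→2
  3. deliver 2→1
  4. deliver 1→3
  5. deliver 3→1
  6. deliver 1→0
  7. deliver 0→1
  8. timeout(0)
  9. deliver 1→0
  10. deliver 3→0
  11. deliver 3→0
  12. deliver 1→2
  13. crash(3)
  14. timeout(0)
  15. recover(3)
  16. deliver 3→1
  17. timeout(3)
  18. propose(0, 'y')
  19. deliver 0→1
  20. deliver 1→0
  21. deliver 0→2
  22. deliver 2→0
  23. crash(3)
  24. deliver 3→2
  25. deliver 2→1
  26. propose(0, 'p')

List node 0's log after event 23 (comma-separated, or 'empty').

[1] timeout(1) → N1(prim v1 [-])
[2] deliver 1→2 → N2(back v1 [-])
[3] deliver 2→1 → ∅
[4] deliver 1→3 → N3(back v1 [-])
[5] deliver 3→1 → ∅
[6] deliver 1→0 → N0(back v1 [-])
[7] deliver 0→1 → ∅
[8] timeout(0) → N0(back v2 [-])
[9] deliver 1→0 → ∅
[10] deliver 3→0 → ∅
[11] deliver 3→0 → ∅
[12] deliver 1→2 → ∅
[13] crash(3) → N3(✗back v1 [-])
[14] timeout(0) → N0(back v3 [-])
[15] recover(3) → N3(back v1 [-])
[16] deliver 3→1 → ∅
[17] timeout(3) → N3(back v2 [-])
[18] propose(0,'y') → ∅
[19] deliver 0→1 → N1(back v2 [-])
[20] deliver 1→0 → ∅
[21] deliver 0→2 → N2(prim v2 [-])
[22] deliver 2→0 → ∅
[23] crash(3) → N3(✗back v2 [-])

empty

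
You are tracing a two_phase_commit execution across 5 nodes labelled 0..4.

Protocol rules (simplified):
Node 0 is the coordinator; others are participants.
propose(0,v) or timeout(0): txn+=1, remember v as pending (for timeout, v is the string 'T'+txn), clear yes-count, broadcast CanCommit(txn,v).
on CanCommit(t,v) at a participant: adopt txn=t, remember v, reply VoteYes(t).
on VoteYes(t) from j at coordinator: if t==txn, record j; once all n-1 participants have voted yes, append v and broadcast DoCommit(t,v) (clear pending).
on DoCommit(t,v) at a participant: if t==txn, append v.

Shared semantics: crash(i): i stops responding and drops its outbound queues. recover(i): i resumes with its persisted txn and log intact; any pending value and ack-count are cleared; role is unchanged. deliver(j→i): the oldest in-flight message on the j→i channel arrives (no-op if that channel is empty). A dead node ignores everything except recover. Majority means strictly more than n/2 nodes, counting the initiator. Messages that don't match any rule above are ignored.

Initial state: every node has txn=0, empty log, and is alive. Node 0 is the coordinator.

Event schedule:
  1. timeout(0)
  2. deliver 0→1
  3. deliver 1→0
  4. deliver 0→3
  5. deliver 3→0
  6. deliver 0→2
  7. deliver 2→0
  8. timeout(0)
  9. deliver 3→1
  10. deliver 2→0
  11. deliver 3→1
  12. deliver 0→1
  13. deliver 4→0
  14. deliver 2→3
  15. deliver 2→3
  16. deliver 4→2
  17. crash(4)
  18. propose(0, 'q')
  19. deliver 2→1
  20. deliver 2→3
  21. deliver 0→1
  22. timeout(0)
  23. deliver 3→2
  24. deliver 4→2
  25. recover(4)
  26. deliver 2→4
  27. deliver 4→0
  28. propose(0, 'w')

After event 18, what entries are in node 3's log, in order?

empty

after 1 — timeout(0): n0:coor/t1/[-]
after 2 — deliver 0→1: n1:part/t1/[-]
after 3 — deliver 1→0: ·
after 4 — deliver 0→3: n3:part/t1/[-]
after 5 — deliver 3→0: ·
after 6 — deliver 0→2: n2:part/t1/[-]
after 7 — deliver 2→0: ·
after 8 — timeout(0): n0:coor/t2/[-]
after 9 — deliver 3→1: ·
after 10 — deliver 2→0: ·
after 11 — deliver 3→1: ·
after 12 — deliver 0→1: n1:part/t2/[-]
after 13 — deliver 4→0: ·
after 14 — deliver 2→3: ·
after 15 — deliver 2→3: ·
after 16 — deliver 4→2: ·
after 17 — crash(4): n4:✗part/t0/[-]
after 18 — propose(0,'q'): n0:coor/t3/[-]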